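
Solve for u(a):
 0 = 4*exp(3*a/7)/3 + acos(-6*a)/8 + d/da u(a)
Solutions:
 u(a) = C1 - a*acos(-6*a)/8 - sqrt(1 - 36*a^2)/48 - 28*exp(3*a/7)/9


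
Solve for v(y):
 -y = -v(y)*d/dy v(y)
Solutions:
 v(y) = -sqrt(C1 + y^2)
 v(y) = sqrt(C1 + y^2)


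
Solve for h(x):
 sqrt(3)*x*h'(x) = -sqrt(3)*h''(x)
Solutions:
 h(x) = C1 + C2*erf(sqrt(2)*x/2)


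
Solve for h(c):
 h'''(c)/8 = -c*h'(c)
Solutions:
 h(c) = C1 + Integral(C2*airyai(-2*c) + C3*airybi(-2*c), c)


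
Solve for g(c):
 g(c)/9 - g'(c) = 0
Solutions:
 g(c) = C1*exp(c/9)


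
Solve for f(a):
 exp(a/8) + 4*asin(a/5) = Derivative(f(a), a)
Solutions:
 f(a) = C1 + 4*a*asin(a/5) + 4*sqrt(25 - a^2) + 8*exp(a/8)


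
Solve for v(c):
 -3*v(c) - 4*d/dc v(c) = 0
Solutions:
 v(c) = C1*exp(-3*c/4)


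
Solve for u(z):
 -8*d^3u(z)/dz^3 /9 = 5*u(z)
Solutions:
 u(z) = C3*exp(z*(-45^(1/3) + 3*3^(2/3)*5^(1/3))/8)*sin(3*3^(1/6)*5^(1/3)*z/4) + C4*exp(z*(-45^(1/3) + 3*3^(2/3)*5^(1/3))/8)*cos(3*3^(1/6)*5^(1/3)*z/4) + C5*exp(-z*(45^(1/3) + 3*3^(2/3)*5^(1/3))/8) + (C1*sin(3*3^(1/6)*5^(1/3)*z/4) + C2*cos(3*3^(1/6)*5^(1/3)*z/4))*exp(45^(1/3)*z/4)


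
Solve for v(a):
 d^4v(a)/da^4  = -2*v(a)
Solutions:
 v(a) = (C1*sin(2^(3/4)*a/2) + C2*cos(2^(3/4)*a/2))*exp(-2^(3/4)*a/2) + (C3*sin(2^(3/4)*a/2) + C4*cos(2^(3/4)*a/2))*exp(2^(3/4)*a/2)


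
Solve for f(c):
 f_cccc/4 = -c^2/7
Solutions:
 f(c) = C1 + C2*c + C3*c^2 + C4*c^3 - c^6/630


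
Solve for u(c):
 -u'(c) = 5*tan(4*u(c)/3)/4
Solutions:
 u(c) = -3*asin(C1*exp(-5*c/3))/4 + 3*pi/4
 u(c) = 3*asin(C1*exp(-5*c/3))/4


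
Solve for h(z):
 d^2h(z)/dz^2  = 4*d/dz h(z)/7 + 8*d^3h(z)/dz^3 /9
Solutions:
 h(z) = C1 + (C2*sin(3*sqrt(455)*z/112) + C3*cos(3*sqrt(455)*z/112))*exp(9*z/16)


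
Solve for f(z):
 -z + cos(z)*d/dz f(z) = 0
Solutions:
 f(z) = C1 + Integral(z/cos(z), z)


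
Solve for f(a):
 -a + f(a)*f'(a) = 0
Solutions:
 f(a) = -sqrt(C1 + a^2)
 f(a) = sqrt(C1 + a^2)


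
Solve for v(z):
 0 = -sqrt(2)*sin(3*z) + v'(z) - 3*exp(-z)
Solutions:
 v(z) = C1 - sqrt(2)*cos(3*z)/3 - 3*exp(-z)


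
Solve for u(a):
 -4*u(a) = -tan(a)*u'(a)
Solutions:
 u(a) = C1*sin(a)^4


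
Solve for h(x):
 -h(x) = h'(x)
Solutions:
 h(x) = C1*exp(-x)


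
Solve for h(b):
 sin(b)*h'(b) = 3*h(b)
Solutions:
 h(b) = C1*(cos(b) - 1)^(3/2)/(cos(b) + 1)^(3/2)


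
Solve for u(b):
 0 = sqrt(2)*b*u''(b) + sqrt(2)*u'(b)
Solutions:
 u(b) = C1 + C2*log(b)


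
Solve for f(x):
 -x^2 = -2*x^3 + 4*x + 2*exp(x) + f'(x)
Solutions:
 f(x) = C1 + x^4/2 - x^3/3 - 2*x^2 - 2*exp(x)


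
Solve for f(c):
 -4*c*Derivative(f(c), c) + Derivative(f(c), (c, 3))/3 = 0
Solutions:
 f(c) = C1 + Integral(C2*airyai(12^(1/3)*c) + C3*airybi(12^(1/3)*c), c)


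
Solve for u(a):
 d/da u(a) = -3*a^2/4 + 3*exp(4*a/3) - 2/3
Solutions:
 u(a) = C1 - a^3/4 - 2*a/3 + 9*exp(4*a/3)/4


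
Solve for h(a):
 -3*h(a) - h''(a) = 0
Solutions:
 h(a) = C1*sin(sqrt(3)*a) + C2*cos(sqrt(3)*a)


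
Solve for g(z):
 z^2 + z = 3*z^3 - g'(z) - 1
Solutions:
 g(z) = C1 + 3*z^4/4 - z^3/3 - z^2/2 - z


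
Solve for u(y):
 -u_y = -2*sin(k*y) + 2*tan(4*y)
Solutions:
 u(y) = C1 + 2*Piecewise((-cos(k*y)/k, Ne(k, 0)), (0, True)) + log(cos(4*y))/2


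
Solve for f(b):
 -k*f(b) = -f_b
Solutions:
 f(b) = C1*exp(b*k)


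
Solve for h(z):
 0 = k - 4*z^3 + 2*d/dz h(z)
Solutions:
 h(z) = C1 - k*z/2 + z^4/2


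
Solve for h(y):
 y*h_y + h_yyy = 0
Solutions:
 h(y) = C1 + Integral(C2*airyai(-y) + C3*airybi(-y), y)


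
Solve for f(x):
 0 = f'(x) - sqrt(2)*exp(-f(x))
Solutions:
 f(x) = log(C1 + sqrt(2)*x)


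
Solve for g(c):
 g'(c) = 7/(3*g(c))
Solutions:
 g(c) = -sqrt(C1 + 42*c)/3
 g(c) = sqrt(C1 + 42*c)/3


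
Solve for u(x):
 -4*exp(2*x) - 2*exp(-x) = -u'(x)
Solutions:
 u(x) = C1 + 2*exp(2*x) - 2*exp(-x)


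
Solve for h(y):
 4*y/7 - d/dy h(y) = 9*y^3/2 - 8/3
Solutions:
 h(y) = C1 - 9*y^4/8 + 2*y^2/7 + 8*y/3


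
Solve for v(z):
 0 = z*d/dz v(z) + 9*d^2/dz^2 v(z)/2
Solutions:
 v(z) = C1 + C2*erf(z/3)


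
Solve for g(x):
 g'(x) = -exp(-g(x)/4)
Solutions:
 g(x) = 4*log(C1 - x/4)


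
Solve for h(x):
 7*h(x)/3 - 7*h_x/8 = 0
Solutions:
 h(x) = C1*exp(8*x/3)


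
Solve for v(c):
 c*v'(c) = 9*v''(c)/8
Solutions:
 v(c) = C1 + C2*erfi(2*c/3)


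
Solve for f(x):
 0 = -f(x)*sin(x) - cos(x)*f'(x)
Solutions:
 f(x) = C1*cos(x)


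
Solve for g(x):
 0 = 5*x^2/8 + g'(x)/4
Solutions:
 g(x) = C1 - 5*x^3/6


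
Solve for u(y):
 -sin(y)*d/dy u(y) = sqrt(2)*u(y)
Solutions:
 u(y) = C1*(cos(y) + 1)^(sqrt(2)/2)/(cos(y) - 1)^(sqrt(2)/2)


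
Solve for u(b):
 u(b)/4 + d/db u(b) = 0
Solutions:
 u(b) = C1*exp(-b/4)


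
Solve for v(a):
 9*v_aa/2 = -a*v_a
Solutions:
 v(a) = C1 + C2*erf(a/3)


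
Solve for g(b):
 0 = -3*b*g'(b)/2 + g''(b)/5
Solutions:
 g(b) = C1 + C2*erfi(sqrt(15)*b/2)


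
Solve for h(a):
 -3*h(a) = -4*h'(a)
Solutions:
 h(a) = C1*exp(3*a/4)


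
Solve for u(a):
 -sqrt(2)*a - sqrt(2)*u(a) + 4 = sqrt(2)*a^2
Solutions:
 u(a) = -a^2 - a + 2*sqrt(2)


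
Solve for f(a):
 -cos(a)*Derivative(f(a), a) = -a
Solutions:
 f(a) = C1 + Integral(a/cos(a), a)


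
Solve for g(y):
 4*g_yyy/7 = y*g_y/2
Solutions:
 g(y) = C1 + Integral(C2*airyai(7^(1/3)*y/2) + C3*airybi(7^(1/3)*y/2), y)


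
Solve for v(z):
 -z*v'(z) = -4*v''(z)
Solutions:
 v(z) = C1 + C2*erfi(sqrt(2)*z/4)


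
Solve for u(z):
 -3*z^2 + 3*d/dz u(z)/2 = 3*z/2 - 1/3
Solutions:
 u(z) = C1 + 2*z^3/3 + z^2/2 - 2*z/9


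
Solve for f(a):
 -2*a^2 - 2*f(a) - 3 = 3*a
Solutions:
 f(a) = -a^2 - 3*a/2 - 3/2


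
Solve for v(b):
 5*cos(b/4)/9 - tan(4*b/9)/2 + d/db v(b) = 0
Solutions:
 v(b) = C1 - 9*log(cos(4*b/9))/8 - 20*sin(b/4)/9


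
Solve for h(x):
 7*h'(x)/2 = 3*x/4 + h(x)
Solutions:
 h(x) = C1*exp(2*x/7) - 3*x/4 - 21/8


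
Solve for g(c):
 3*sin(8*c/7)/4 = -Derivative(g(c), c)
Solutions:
 g(c) = C1 + 21*cos(8*c/7)/32


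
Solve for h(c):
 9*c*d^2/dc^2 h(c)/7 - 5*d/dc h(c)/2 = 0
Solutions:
 h(c) = C1 + C2*c^(53/18)


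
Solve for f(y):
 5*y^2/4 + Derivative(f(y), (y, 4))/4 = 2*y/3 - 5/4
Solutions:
 f(y) = C1 + C2*y + C3*y^2 + C4*y^3 - y^6/72 + y^5/45 - 5*y^4/24


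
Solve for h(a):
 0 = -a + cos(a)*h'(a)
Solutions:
 h(a) = C1 + Integral(a/cos(a), a)


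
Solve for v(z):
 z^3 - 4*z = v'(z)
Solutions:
 v(z) = C1 + z^4/4 - 2*z^2


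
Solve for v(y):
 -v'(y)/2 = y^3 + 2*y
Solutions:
 v(y) = C1 - y^4/2 - 2*y^2


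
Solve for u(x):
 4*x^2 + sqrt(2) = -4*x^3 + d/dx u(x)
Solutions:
 u(x) = C1 + x^4 + 4*x^3/3 + sqrt(2)*x


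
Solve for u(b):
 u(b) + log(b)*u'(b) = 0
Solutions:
 u(b) = C1*exp(-li(b))


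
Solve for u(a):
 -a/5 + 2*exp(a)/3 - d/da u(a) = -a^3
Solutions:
 u(a) = C1 + a^4/4 - a^2/10 + 2*exp(a)/3


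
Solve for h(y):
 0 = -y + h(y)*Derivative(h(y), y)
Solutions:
 h(y) = -sqrt(C1 + y^2)
 h(y) = sqrt(C1 + y^2)


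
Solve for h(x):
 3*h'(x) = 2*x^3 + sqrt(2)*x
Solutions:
 h(x) = C1 + x^4/6 + sqrt(2)*x^2/6


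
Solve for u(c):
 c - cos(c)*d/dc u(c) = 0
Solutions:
 u(c) = C1 + Integral(c/cos(c), c)


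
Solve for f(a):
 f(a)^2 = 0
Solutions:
 f(a) = 0


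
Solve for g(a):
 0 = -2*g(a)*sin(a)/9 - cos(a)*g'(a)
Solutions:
 g(a) = C1*cos(a)^(2/9)


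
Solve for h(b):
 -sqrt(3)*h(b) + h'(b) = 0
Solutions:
 h(b) = C1*exp(sqrt(3)*b)


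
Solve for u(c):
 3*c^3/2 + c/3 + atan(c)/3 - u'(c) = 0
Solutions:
 u(c) = C1 + 3*c^4/8 + c^2/6 + c*atan(c)/3 - log(c^2 + 1)/6


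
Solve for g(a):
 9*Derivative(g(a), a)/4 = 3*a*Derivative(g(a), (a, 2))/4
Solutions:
 g(a) = C1 + C2*a^4


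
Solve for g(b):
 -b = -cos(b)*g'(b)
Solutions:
 g(b) = C1 + Integral(b/cos(b), b)


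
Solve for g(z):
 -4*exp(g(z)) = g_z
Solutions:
 g(z) = log(1/(C1 + 4*z))


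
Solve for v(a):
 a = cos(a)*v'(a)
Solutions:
 v(a) = C1 + Integral(a/cos(a), a)


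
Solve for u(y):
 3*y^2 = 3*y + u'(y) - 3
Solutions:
 u(y) = C1 + y^3 - 3*y^2/2 + 3*y


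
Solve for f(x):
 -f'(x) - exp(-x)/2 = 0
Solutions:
 f(x) = C1 + exp(-x)/2


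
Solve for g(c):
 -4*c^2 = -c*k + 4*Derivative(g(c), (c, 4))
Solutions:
 g(c) = C1 + C2*c + C3*c^2 + C4*c^3 - c^6/360 + c^5*k/480


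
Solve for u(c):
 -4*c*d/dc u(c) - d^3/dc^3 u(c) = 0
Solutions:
 u(c) = C1 + Integral(C2*airyai(-2^(2/3)*c) + C3*airybi(-2^(2/3)*c), c)


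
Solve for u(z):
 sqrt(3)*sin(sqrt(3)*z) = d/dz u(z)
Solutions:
 u(z) = C1 - cos(sqrt(3)*z)


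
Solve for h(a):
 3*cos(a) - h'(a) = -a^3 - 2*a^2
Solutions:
 h(a) = C1 + a^4/4 + 2*a^3/3 + 3*sin(a)


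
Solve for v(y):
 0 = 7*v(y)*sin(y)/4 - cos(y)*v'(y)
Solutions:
 v(y) = C1/cos(y)^(7/4)


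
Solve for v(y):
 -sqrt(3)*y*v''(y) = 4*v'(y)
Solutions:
 v(y) = C1 + C2*y^(1 - 4*sqrt(3)/3)


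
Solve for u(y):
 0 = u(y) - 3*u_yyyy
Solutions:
 u(y) = C1*exp(-3^(3/4)*y/3) + C2*exp(3^(3/4)*y/3) + C3*sin(3^(3/4)*y/3) + C4*cos(3^(3/4)*y/3)


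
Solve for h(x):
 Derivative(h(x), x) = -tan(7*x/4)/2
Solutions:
 h(x) = C1 + 2*log(cos(7*x/4))/7


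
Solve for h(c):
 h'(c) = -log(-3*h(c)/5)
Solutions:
 Integral(1/(log(-_y) - log(5) + log(3)), (_y, h(c))) = C1 - c


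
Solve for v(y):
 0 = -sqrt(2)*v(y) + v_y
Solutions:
 v(y) = C1*exp(sqrt(2)*y)


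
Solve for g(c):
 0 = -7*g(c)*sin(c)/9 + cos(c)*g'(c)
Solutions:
 g(c) = C1/cos(c)^(7/9)


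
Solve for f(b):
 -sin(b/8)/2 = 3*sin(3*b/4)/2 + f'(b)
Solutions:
 f(b) = C1 + 4*cos(b/8) + 2*cos(3*b/4)


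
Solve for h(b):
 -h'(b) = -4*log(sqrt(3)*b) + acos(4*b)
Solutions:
 h(b) = C1 + 4*b*log(b) - b*acos(4*b) - 4*b + 2*b*log(3) + sqrt(1 - 16*b^2)/4


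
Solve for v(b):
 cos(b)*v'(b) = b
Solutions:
 v(b) = C1 + Integral(b/cos(b), b)


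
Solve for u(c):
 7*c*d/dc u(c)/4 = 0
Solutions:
 u(c) = C1


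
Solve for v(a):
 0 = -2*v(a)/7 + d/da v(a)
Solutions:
 v(a) = C1*exp(2*a/7)


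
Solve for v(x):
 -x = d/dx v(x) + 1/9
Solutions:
 v(x) = C1 - x^2/2 - x/9


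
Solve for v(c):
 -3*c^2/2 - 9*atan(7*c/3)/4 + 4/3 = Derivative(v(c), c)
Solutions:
 v(c) = C1 - c^3/2 - 9*c*atan(7*c/3)/4 + 4*c/3 + 27*log(49*c^2 + 9)/56


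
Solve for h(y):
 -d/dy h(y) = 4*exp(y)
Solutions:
 h(y) = C1 - 4*exp(y)


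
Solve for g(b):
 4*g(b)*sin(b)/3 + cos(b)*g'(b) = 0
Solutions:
 g(b) = C1*cos(b)^(4/3)


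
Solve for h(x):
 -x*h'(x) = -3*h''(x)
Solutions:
 h(x) = C1 + C2*erfi(sqrt(6)*x/6)


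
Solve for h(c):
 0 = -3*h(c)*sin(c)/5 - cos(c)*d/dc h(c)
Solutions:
 h(c) = C1*cos(c)^(3/5)


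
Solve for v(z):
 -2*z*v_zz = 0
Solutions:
 v(z) = C1 + C2*z


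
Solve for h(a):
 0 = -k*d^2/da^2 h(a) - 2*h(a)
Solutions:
 h(a) = C1*exp(-sqrt(2)*a*sqrt(-1/k)) + C2*exp(sqrt(2)*a*sqrt(-1/k))


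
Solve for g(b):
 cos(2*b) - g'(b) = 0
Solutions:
 g(b) = C1 + sin(2*b)/2


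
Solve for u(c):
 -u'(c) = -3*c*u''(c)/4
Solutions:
 u(c) = C1 + C2*c^(7/3)


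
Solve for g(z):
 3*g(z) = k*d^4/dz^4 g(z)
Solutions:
 g(z) = C1*exp(-3^(1/4)*z*(1/k)^(1/4)) + C2*exp(3^(1/4)*z*(1/k)^(1/4)) + C3*exp(-3^(1/4)*I*z*(1/k)^(1/4)) + C4*exp(3^(1/4)*I*z*(1/k)^(1/4))


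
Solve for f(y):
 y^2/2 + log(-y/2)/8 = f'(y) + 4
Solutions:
 f(y) = C1 + y^3/6 + y*log(-y)/8 + y*(-33 - log(2))/8


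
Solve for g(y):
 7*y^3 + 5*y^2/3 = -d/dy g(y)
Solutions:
 g(y) = C1 - 7*y^4/4 - 5*y^3/9


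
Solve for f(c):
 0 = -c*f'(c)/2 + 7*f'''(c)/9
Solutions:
 f(c) = C1 + Integral(C2*airyai(42^(2/3)*c/14) + C3*airybi(42^(2/3)*c/14), c)


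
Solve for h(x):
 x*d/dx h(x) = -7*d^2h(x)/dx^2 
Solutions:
 h(x) = C1 + C2*erf(sqrt(14)*x/14)


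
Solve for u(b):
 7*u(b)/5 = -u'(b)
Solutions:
 u(b) = C1*exp(-7*b/5)


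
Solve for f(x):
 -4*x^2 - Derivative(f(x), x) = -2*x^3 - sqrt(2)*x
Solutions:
 f(x) = C1 + x^4/2 - 4*x^3/3 + sqrt(2)*x^2/2


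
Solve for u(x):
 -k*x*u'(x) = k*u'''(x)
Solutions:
 u(x) = C1 + Integral(C2*airyai(-x) + C3*airybi(-x), x)


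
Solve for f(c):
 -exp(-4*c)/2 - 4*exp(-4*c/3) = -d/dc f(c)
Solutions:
 f(c) = C1 - exp(-4*c)/8 - 3*exp(-4*c/3)


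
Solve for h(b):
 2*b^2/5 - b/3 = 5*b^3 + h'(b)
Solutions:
 h(b) = C1 - 5*b^4/4 + 2*b^3/15 - b^2/6


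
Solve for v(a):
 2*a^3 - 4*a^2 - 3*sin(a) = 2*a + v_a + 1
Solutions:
 v(a) = C1 + a^4/2 - 4*a^3/3 - a^2 - a + 3*cos(a)


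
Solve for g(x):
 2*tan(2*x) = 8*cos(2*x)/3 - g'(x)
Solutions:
 g(x) = C1 + log(cos(2*x)) + 4*sin(2*x)/3


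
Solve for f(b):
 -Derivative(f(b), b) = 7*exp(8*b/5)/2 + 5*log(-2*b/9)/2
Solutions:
 f(b) = C1 - 5*b*log(-b)/2 + b*(-5*log(2)/2 + 5/2 + 5*log(3)) - 35*exp(8*b/5)/16


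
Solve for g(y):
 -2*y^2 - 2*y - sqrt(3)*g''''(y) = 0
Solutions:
 g(y) = C1 + C2*y + C3*y^2 + C4*y^3 - sqrt(3)*y^6/540 - sqrt(3)*y^5/180


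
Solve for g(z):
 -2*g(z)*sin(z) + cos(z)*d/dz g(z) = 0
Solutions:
 g(z) = C1/cos(z)^2


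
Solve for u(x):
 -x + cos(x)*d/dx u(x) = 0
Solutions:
 u(x) = C1 + Integral(x/cos(x), x)


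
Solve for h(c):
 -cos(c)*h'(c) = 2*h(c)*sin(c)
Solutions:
 h(c) = C1*cos(c)^2


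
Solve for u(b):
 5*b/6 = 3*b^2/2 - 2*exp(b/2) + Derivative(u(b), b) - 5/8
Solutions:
 u(b) = C1 - b^3/2 + 5*b^2/12 + 5*b/8 + 4*exp(b/2)


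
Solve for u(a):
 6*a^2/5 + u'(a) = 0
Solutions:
 u(a) = C1 - 2*a^3/5


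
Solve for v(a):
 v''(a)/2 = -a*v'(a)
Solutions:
 v(a) = C1 + C2*erf(a)


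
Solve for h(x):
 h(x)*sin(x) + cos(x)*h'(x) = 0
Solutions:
 h(x) = C1*cos(x)


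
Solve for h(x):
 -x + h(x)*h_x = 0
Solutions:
 h(x) = -sqrt(C1 + x^2)
 h(x) = sqrt(C1 + x^2)


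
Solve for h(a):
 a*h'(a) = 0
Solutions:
 h(a) = C1


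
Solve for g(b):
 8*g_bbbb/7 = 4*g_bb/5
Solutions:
 g(b) = C1 + C2*b + C3*exp(-sqrt(70)*b/10) + C4*exp(sqrt(70)*b/10)


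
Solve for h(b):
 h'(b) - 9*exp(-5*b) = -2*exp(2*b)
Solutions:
 h(b) = C1 - exp(2*b) - 9*exp(-5*b)/5


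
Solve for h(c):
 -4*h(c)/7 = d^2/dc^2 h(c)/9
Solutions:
 h(c) = C1*sin(6*sqrt(7)*c/7) + C2*cos(6*sqrt(7)*c/7)


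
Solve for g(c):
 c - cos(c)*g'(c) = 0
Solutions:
 g(c) = C1 + Integral(c/cos(c), c)


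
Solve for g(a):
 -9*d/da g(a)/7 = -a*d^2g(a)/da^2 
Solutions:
 g(a) = C1 + C2*a^(16/7)


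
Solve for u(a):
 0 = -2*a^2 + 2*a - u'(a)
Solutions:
 u(a) = C1 - 2*a^3/3 + a^2


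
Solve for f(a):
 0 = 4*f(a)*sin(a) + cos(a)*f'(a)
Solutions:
 f(a) = C1*cos(a)^4


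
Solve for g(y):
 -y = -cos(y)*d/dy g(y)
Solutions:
 g(y) = C1 + Integral(y/cos(y), y)


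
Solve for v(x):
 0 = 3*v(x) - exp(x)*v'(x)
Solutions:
 v(x) = C1*exp(-3*exp(-x))


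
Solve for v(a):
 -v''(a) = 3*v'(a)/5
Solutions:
 v(a) = C1 + C2*exp(-3*a/5)


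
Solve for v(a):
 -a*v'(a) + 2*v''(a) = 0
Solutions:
 v(a) = C1 + C2*erfi(a/2)


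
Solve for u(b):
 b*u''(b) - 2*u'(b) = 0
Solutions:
 u(b) = C1 + C2*b^3


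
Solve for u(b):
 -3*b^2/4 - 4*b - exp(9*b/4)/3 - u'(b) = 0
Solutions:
 u(b) = C1 - b^3/4 - 2*b^2 - 4*exp(9*b/4)/27


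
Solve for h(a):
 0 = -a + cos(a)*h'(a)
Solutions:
 h(a) = C1 + Integral(a/cos(a), a)


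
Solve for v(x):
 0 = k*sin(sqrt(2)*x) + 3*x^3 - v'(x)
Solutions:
 v(x) = C1 - sqrt(2)*k*cos(sqrt(2)*x)/2 + 3*x^4/4


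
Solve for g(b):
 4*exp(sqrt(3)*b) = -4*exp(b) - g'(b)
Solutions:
 g(b) = C1 - 4*exp(b) - 4*sqrt(3)*exp(sqrt(3)*b)/3


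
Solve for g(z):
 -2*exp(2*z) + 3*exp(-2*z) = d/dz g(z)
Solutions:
 g(z) = C1 - exp(2*z) - 3*exp(-2*z)/2


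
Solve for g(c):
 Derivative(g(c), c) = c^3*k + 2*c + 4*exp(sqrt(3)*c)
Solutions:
 g(c) = C1 + c^4*k/4 + c^2 + 4*sqrt(3)*exp(sqrt(3)*c)/3


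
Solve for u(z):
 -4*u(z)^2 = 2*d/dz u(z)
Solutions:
 u(z) = 1/(C1 + 2*z)


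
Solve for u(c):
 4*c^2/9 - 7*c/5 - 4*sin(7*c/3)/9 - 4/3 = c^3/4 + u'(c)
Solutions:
 u(c) = C1 - c^4/16 + 4*c^3/27 - 7*c^2/10 - 4*c/3 + 4*cos(7*c/3)/21


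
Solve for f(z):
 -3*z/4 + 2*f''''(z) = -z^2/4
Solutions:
 f(z) = C1 + C2*z + C3*z^2 + C4*z^3 - z^6/2880 + z^5/320


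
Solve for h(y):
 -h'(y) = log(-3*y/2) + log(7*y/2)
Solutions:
 h(y) = C1 - 2*y*log(y) + y*(-log(21) + 2*log(2) + 2 - I*pi)


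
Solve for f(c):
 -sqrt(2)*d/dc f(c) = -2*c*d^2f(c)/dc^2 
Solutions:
 f(c) = C1 + C2*c^(sqrt(2)/2 + 1)


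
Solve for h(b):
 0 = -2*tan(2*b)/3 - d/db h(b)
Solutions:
 h(b) = C1 + log(cos(2*b))/3


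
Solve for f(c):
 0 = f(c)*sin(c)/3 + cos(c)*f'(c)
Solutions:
 f(c) = C1*cos(c)^(1/3)


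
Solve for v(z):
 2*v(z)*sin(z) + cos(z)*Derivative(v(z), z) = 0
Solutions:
 v(z) = C1*cos(z)^2


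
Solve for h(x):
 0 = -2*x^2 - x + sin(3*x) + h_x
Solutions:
 h(x) = C1 + 2*x^3/3 + x^2/2 + cos(3*x)/3


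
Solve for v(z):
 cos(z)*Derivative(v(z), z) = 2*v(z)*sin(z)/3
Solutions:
 v(z) = C1/cos(z)^(2/3)


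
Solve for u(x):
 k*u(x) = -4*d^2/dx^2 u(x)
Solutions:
 u(x) = C1*exp(-x*sqrt(-k)/2) + C2*exp(x*sqrt(-k)/2)


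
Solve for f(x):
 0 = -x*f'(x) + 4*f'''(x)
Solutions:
 f(x) = C1 + Integral(C2*airyai(2^(1/3)*x/2) + C3*airybi(2^(1/3)*x/2), x)


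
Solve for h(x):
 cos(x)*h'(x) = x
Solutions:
 h(x) = C1 + Integral(x/cos(x), x)


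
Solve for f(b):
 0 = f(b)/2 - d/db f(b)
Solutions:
 f(b) = C1*exp(b/2)


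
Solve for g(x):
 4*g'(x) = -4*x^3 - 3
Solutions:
 g(x) = C1 - x^4/4 - 3*x/4


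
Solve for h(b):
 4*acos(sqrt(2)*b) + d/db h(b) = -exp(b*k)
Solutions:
 h(b) = C1 - 4*b*acos(sqrt(2)*b) + 2*sqrt(2)*sqrt(1 - 2*b^2) - Piecewise((exp(b*k)/k, Ne(k, 0)), (b, True))


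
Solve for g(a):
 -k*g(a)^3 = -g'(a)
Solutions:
 g(a) = -sqrt(2)*sqrt(-1/(C1 + a*k))/2
 g(a) = sqrt(2)*sqrt(-1/(C1 + a*k))/2


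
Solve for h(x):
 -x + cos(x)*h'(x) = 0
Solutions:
 h(x) = C1 + Integral(x/cos(x), x)


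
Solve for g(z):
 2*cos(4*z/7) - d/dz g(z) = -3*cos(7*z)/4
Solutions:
 g(z) = C1 + 7*sin(4*z/7)/2 + 3*sin(7*z)/28


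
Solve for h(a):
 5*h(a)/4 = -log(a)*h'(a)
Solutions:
 h(a) = C1*exp(-5*li(a)/4)


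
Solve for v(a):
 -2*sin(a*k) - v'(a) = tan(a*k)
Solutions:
 v(a) = C1 - Piecewise((-log(cos(a*k))/k, Ne(k, 0)), (0, True)) - 2*Piecewise((-cos(a*k)/k, Ne(k, 0)), (0, True))


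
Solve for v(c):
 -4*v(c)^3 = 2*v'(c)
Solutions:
 v(c) = -sqrt(2)*sqrt(-1/(C1 - 2*c))/2
 v(c) = sqrt(2)*sqrt(-1/(C1 - 2*c))/2


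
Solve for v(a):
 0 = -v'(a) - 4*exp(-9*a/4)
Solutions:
 v(a) = C1 + 16*exp(-9*a/4)/9


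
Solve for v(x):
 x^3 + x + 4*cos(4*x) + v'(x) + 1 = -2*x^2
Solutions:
 v(x) = C1 - x^4/4 - 2*x^3/3 - x^2/2 - x - sin(4*x)


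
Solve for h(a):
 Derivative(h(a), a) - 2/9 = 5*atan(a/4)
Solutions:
 h(a) = C1 + 5*a*atan(a/4) + 2*a/9 - 10*log(a^2 + 16)


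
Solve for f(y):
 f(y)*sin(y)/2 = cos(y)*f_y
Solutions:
 f(y) = C1/sqrt(cos(y))


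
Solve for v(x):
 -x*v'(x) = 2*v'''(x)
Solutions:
 v(x) = C1 + Integral(C2*airyai(-2^(2/3)*x/2) + C3*airybi(-2^(2/3)*x/2), x)


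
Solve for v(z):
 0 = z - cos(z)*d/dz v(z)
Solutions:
 v(z) = C1 + Integral(z/cos(z), z)


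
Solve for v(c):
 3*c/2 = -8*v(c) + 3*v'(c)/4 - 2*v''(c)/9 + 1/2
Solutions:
 v(c) = -3*c/16 + (C1*sin(3*sqrt(943)*c/16) + C2*cos(3*sqrt(943)*c/16))*exp(27*c/16) + 23/512


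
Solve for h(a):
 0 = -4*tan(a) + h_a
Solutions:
 h(a) = C1 - 4*log(cos(a))


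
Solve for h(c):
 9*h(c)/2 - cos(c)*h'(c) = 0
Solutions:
 h(c) = C1*(sin(c) + 1)^(1/4)*(sin(c)^2 + 2*sin(c) + 1)/((sin(c) - 1)^(1/4)*(sin(c)^2 - 2*sin(c) + 1))


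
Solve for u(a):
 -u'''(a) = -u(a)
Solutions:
 u(a) = C3*exp(a) + (C1*sin(sqrt(3)*a/2) + C2*cos(sqrt(3)*a/2))*exp(-a/2)


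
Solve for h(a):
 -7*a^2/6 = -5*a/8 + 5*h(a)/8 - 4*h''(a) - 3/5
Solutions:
 h(a) = C1*exp(-sqrt(10)*a/8) + C2*exp(sqrt(10)*a/8) - 28*a^2/15 + a - 344/15


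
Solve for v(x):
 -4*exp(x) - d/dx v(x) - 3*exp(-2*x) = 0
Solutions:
 v(x) = C1 - 4*exp(x) + 3*exp(-2*x)/2


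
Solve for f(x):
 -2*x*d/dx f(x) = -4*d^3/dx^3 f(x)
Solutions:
 f(x) = C1 + Integral(C2*airyai(2^(2/3)*x/2) + C3*airybi(2^(2/3)*x/2), x)


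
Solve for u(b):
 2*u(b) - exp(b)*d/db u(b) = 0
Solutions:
 u(b) = C1*exp(-2*exp(-b))


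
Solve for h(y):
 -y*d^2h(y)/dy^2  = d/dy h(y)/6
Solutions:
 h(y) = C1 + C2*y^(5/6)


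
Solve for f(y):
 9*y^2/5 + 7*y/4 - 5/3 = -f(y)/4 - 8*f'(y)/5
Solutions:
 f(y) = C1*exp(-5*y/32) - 36*y^2/5 + 2129*y/25 - 201884/375


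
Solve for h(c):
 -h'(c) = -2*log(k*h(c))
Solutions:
 li(k*h(c))/k = C1 + 2*c


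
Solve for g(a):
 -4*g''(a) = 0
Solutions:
 g(a) = C1 + C2*a


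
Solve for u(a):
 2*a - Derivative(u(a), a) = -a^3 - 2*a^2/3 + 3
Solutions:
 u(a) = C1 + a^4/4 + 2*a^3/9 + a^2 - 3*a


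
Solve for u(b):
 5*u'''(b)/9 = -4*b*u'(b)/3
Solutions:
 u(b) = C1 + Integral(C2*airyai(-12^(1/3)*5^(2/3)*b/5) + C3*airybi(-12^(1/3)*5^(2/3)*b/5), b)


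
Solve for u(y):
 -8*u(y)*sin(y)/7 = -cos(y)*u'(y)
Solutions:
 u(y) = C1/cos(y)^(8/7)


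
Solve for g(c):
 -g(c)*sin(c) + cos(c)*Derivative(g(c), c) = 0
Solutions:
 g(c) = C1/cos(c)


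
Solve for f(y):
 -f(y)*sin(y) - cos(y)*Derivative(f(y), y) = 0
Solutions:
 f(y) = C1*cos(y)


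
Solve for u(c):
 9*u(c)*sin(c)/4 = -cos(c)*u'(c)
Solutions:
 u(c) = C1*cos(c)^(9/4)


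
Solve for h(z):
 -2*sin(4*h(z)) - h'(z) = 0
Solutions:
 h(z) = -acos((-C1 - exp(16*z))/(C1 - exp(16*z)))/4 + pi/2
 h(z) = acos((-C1 - exp(16*z))/(C1 - exp(16*z)))/4


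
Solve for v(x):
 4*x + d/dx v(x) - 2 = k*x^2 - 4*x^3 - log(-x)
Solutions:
 v(x) = C1 + k*x^3/3 - x^4 - 2*x^2 - x*log(-x) + 3*x


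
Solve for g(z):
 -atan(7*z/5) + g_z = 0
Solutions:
 g(z) = C1 + z*atan(7*z/5) - 5*log(49*z^2 + 25)/14


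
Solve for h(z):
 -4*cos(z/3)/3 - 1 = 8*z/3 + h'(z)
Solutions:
 h(z) = C1 - 4*z^2/3 - z - 4*sin(z/3)


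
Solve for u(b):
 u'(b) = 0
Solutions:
 u(b) = C1


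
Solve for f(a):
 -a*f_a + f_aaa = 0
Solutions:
 f(a) = C1 + Integral(C2*airyai(a) + C3*airybi(a), a)


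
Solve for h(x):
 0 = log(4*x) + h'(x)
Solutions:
 h(x) = C1 - x*log(x) - x*log(4) + x


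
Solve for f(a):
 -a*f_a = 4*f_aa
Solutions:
 f(a) = C1 + C2*erf(sqrt(2)*a/4)


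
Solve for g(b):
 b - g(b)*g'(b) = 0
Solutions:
 g(b) = -sqrt(C1 + b^2)
 g(b) = sqrt(C1 + b^2)


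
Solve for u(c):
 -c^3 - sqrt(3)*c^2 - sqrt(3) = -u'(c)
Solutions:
 u(c) = C1 + c^4/4 + sqrt(3)*c^3/3 + sqrt(3)*c


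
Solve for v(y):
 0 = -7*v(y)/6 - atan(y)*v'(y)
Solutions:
 v(y) = C1*exp(-7*Integral(1/atan(y), y)/6)


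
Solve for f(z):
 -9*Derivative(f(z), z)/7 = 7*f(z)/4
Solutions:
 f(z) = C1*exp(-49*z/36)


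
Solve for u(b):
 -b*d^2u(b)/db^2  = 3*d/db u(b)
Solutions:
 u(b) = C1 + C2/b^2


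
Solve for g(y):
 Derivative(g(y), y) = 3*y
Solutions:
 g(y) = C1 + 3*y^2/2


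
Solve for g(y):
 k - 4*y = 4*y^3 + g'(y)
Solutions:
 g(y) = C1 + k*y - y^4 - 2*y^2


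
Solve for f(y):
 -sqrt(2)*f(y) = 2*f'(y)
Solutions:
 f(y) = C1*exp(-sqrt(2)*y/2)


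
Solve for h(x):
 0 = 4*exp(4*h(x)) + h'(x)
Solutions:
 h(x) = log(-I*(1/(C1 + 16*x))^(1/4))
 h(x) = log(I*(1/(C1 + 16*x))^(1/4))
 h(x) = log(-(1/(C1 + 16*x))^(1/4))
 h(x) = log(1/(C1 + 16*x))/4


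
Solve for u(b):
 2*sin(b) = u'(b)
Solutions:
 u(b) = C1 - 2*cos(b)


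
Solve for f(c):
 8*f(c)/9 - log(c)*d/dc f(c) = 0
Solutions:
 f(c) = C1*exp(8*li(c)/9)


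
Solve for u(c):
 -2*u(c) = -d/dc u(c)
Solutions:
 u(c) = C1*exp(2*c)


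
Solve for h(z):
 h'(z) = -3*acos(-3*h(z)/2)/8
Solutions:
 Integral(1/acos(-3*_y/2), (_y, h(z))) = C1 - 3*z/8


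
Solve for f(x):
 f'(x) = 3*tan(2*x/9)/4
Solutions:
 f(x) = C1 - 27*log(cos(2*x/9))/8


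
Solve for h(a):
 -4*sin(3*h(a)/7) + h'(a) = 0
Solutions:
 -4*a + 7*log(cos(3*h(a)/7) - 1)/6 - 7*log(cos(3*h(a)/7) + 1)/6 = C1


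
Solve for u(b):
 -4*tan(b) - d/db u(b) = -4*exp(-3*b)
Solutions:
 u(b) = C1 - 2*log(tan(b)^2 + 1) - 4*exp(-3*b)/3


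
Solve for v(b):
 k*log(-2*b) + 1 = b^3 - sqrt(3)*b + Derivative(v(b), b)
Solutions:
 v(b) = C1 - b^4/4 + sqrt(3)*b^2/2 + b*k*log(-b) + b*(-k + k*log(2) + 1)


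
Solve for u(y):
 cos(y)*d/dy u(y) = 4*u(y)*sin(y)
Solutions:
 u(y) = C1/cos(y)^4


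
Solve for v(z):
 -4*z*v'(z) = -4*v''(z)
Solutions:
 v(z) = C1 + C2*erfi(sqrt(2)*z/2)


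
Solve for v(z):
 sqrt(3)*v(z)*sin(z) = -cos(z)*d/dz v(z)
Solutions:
 v(z) = C1*cos(z)^(sqrt(3))


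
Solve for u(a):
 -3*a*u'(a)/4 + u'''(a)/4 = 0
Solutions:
 u(a) = C1 + Integral(C2*airyai(3^(1/3)*a) + C3*airybi(3^(1/3)*a), a)


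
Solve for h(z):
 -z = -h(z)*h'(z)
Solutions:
 h(z) = -sqrt(C1 + z^2)
 h(z) = sqrt(C1 + z^2)


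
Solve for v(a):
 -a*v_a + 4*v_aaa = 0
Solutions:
 v(a) = C1 + Integral(C2*airyai(2^(1/3)*a/2) + C3*airybi(2^(1/3)*a/2), a)


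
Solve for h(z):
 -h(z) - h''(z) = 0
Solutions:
 h(z) = C1*sin(z) + C2*cos(z)


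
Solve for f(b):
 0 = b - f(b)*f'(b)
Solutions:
 f(b) = -sqrt(C1 + b^2)
 f(b) = sqrt(C1 + b^2)


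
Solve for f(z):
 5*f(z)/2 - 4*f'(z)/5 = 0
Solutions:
 f(z) = C1*exp(25*z/8)


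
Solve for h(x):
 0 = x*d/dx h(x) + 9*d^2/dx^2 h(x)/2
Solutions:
 h(x) = C1 + C2*erf(x/3)


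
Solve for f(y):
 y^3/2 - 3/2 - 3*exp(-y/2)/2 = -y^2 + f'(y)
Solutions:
 f(y) = C1 + y^4/8 + y^3/3 - 3*y/2 + 3*exp(-y/2)


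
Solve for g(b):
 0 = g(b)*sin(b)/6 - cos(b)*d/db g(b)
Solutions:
 g(b) = C1/cos(b)^(1/6)


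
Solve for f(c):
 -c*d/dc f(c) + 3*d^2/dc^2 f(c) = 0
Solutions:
 f(c) = C1 + C2*erfi(sqrt(6)*c/6)


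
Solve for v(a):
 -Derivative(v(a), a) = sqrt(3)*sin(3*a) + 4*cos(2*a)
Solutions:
 v(a) = C1 - 2*sin(2*a) + sqrt(3)*cos(3*a)/3


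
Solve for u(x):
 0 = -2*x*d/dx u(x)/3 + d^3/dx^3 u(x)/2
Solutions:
 u(x) = C1 + Integral(C2*airyai(6^(2/3)*x/3) + C3*airybi(6^(2/3)*x/3), x)


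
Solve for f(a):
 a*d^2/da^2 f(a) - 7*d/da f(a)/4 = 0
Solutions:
 f(a) = C1 + C2*a^(11/4)


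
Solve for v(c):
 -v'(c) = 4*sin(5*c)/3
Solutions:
 v(c) = C1 + 4*cos(5*c)/15


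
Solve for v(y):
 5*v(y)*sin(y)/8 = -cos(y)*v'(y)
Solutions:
 v(y) = C1*cos(y)^(5/8)


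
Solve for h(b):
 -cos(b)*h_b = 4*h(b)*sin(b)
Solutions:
 h(b) = C1*cos(b)^4


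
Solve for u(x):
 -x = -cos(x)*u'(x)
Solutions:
 u(x) = C1 + Integral(x/cos(x), x)


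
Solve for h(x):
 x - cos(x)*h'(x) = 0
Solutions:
 h(x) = C1 + Integral(x/cos(x), x)


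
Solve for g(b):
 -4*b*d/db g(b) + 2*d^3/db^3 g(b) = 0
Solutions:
 g(b) = C1 + Integral(C2*airyai(2^(1/3)*b) + C3*airybi(2^(1/3)*b), b)


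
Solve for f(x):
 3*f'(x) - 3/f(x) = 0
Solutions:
 f(x) = -sqrt(C1 + 2*x)
 f(x) = sqrt(C1 + 2*x)


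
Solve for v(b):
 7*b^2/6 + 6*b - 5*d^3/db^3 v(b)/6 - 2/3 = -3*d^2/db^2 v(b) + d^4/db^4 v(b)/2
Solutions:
 v(b) = C1 + C2*b + C3*exp(b*(-5 + sqrt(241))/6) + C4*exp(-b*(5 + sqrt(241))/6) - 7*b^4/216 - 359*b^3/972 - 1525*b^2/5832


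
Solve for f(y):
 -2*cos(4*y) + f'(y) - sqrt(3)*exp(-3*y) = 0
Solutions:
 f(y) = C1 + sin(4*y)/2 - sqrt(3)*exp(-3*y)/3


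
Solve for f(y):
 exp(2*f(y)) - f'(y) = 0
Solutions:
 f(y) = log(-sqrt(-1/(C1 + y))) - log(2)/2
 f(y) = log(-1/(C1 + y))/2 - log(2)/2


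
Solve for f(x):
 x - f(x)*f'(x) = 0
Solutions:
 f(x) = -sqrt(C1 + x^2)
 f(x) = sqrt(C1 + x^2)


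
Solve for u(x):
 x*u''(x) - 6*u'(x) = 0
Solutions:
 u(x) = C1 + C2*x^7


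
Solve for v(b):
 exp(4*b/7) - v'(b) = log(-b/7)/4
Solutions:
 v(b) = C1 - b*log(-b)/4 + b*(1 + log(7))/4 + 7*exp(4*b/7)/4


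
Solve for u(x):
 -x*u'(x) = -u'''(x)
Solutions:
 u(x) = C1 + Integral(C2*airyai(x) + C3*airybi(x), x)


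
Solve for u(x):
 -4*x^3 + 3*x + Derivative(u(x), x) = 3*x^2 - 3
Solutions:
 u(x) = C1 + x^4 + x^3 - 3*x^2/2 - 3*x


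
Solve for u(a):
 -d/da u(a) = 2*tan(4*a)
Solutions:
 u(a) = C1 + log(cos(4*a))/2


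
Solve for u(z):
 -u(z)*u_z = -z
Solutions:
 u(z) = -sqrt(C1 + z^2)
 u(z) = sqrt(C1 + z^2)


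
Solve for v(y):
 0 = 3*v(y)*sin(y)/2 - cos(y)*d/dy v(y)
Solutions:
 v(y) = C1/cos(y)^(3/2)


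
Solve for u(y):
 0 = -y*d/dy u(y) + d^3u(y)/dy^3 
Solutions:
 u(y) = C1 + Integral(C2*airyai(y) + C3*airybi(y), y)


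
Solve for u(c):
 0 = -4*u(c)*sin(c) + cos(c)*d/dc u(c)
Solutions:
 u(c) = C1/cos(c)^4


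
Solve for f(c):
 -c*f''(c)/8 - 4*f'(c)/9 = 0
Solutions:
 f(c) = C1 + C2/c^(23/9)


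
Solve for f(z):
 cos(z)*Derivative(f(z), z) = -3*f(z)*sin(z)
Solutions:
 f(z) = C1*cos(z)^3


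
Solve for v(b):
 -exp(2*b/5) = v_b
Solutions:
 v(b) = C1 - 5*exp(2*b/5)/2


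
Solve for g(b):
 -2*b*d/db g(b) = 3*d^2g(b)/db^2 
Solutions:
 g(b) = C1 + C2*erf(sqrt(3)*b/3)


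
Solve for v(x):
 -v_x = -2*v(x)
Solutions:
 v(x) = C1*exp(2*x)


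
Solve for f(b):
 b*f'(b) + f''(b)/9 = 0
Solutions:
 f(b) = C1 + C2*erf(3*sqrt(2)*b/2)


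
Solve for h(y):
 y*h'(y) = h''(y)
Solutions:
 h(y) = C1 + C2*erfi(sqrt(2)*y/2)


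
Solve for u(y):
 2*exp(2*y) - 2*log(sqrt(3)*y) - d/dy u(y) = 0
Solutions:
 u(y) = C1 - 2*y*log(y) + y*(2 - log(3)) + exp(2*y)


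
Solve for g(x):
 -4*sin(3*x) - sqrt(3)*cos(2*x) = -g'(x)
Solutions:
 g(x) = C1 + sqrt(3)*sin(2*x)/2 - 4*cos(3*x)/3


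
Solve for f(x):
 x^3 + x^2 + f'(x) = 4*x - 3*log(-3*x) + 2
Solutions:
 f(x) = C1 - x^4/4 - x^3/3 + 2*x^2 - 3*x*log(-x) + x*(5 - 3*log(3))


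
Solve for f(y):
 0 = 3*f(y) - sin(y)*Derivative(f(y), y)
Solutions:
 f(y) = C1*(cos(y) - 1)^(3/2)/(cos(y) + 1)^(3/2)


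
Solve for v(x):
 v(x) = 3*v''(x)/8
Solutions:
 v(x) = C1*exp(-2*sqrt(6)*x/3) + C2*exp(2*sqrt(6)*x/3)


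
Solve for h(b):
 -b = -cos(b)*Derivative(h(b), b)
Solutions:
 h(b) = C1 + Integral(b/cos(b), b)


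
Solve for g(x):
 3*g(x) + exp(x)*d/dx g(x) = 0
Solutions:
 g(x) = C1*exp(3*exp(-x))


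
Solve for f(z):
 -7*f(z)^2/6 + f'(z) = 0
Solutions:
 f(z) = -6/(C1 + 7*z)


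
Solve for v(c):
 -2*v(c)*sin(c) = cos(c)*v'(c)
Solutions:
 v(c) = C1*cos(c)^2


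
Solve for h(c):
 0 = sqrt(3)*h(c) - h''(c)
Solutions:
 h(c) = C1*exp(-3^(1/4)*c) + C2*exp(3^(1/4)*c)


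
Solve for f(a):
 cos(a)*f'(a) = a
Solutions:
 f(a) = C1 + Integral(a/cos(a), a)


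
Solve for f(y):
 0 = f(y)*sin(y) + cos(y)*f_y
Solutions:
 f(y) = C1*cos(y)


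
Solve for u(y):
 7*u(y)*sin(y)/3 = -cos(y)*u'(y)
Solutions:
 u(y) = C1*cos(y)^(7/3)


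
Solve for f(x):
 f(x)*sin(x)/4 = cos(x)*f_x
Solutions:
 f(x) = C1/cos(x)^(1/4)


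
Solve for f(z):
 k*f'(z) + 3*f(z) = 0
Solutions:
 f(z) = C1*exp(-3*z/k)


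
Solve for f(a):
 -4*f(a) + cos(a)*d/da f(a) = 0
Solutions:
 f(a) = C1*(sin(a)^2 + 2*sin(a) + 1)/(sin(a)^2 - 2*sin(a) + 1)


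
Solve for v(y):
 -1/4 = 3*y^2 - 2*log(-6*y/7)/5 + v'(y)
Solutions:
 v(y) = C1 - y^3 + 2*y*log(-y)/5 + y*(-8*log(7) - 13 + 8*log(6))/20


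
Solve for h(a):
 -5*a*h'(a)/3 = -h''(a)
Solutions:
 h(a) = C1 + C2*erfi(sqrt(30)*a/6)


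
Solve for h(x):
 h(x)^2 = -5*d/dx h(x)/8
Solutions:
 h(x) = 5/(C1 + 8*x)


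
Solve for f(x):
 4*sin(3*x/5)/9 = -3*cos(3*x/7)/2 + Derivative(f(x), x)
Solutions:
 f(x) = C1 + 7*sin(3*x/7)/2 - 20*cos(3*x/5)/27


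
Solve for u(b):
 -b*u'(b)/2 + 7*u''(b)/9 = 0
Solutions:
 u(b) = C1 + C2*erfi(3*sqrt(7)*b/14)


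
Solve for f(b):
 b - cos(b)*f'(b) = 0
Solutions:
 f(b) = C1 + Integral(b/cos(b), b)


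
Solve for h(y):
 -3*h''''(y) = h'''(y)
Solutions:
 h(y) = C1 + C2*y + C3*y^2 + C4*exp(-y/3)


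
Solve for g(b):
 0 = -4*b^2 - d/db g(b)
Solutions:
 g(b) = C1 - 4*b^3/3


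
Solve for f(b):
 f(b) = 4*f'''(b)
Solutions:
 f(b) = C3*exp(2^(1/3)*b/2) + (C1*sin(2^(1/3)*sqrt(3)*b/4) + C2*cos(2^(1/3)*sqrt(3)*b/4))*exp(-2^(1/3)*b/4)


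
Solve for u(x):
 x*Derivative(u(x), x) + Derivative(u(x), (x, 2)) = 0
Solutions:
 u(x) = C1 + C2*erf(sqrt(2)*x/2)


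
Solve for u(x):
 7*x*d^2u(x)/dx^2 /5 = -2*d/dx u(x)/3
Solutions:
 u(x) = C1 + C2*x^(11/21)


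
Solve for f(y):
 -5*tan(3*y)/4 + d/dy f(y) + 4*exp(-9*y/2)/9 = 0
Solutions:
 f(y) = C1 + 5*log(tan(3*y)^2 + 1)/24 + 8*exp(-9*y/2)/81


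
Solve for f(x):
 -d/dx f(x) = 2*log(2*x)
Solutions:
 f(x) = C1 - 2*x*log(x) - x*log(4) + 2*x


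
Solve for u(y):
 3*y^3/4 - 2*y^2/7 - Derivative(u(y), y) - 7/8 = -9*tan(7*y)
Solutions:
 u(y) = C1 + 3*y^4/16 - 2*y^3/21 - 7*y/8 - 9*log(cos(7*y))/7


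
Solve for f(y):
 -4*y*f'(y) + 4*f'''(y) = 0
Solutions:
 f(y) = C1 + Integral(C2*airyai(y) + C3*airybi(y), y)


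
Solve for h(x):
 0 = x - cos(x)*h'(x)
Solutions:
 h(x) = C1 + Integral(x/cos(x), x)


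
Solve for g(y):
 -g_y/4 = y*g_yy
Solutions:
 g(y) = C1 + C2*y^(3/4)


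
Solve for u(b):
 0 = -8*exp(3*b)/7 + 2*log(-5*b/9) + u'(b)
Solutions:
 u(b) = C1 - 2*b*log(-b) + 2*b*(-log(5) + 1 + 2*log(3)) + 8*exp(3*b)/21


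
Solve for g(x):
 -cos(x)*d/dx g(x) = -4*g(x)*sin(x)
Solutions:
 g(x) = C1/cos(x)^4


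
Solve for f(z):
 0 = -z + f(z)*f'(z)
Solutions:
 f(z) = -sqrt(C1 + z^2)
 f(z) = sqrt(C1 + z^2)


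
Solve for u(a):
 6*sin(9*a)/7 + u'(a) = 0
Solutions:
 u(a) = C1 + 2*cos(9*a)/21


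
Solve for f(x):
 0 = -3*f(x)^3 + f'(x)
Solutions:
 f(x) = -sqrt(2)*sqrt(-1/(C1 + 3*x))/2
 f(x) = sqrt(2)*sqrt(-1/(C1 + 3*x))/2


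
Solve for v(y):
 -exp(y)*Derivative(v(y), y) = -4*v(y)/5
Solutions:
 v(y) = C1*exp(-4*exp(-y)/5)


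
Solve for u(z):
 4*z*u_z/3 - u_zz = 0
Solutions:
 u(z) = C1 + C2*erfi(sqrt(6)*z/3)


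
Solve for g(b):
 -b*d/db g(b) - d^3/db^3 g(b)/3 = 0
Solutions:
 g(b) = C1 + Integral(C2*airyai(-3^(1/3)*b) + C3*airybi(-3^(1/3)*b), b)


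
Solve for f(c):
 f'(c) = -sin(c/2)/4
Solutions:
 f(c) = C1 + cos(c/2)/2


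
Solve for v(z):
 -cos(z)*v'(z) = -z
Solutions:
 v(z) = C1 + Integral(z/cos(z), z)


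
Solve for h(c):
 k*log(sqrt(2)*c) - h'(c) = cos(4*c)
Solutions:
 h(c) = C1 + c*k*(log(c) - 1) + c*k*log(2)/2 - sin(4*c)/4


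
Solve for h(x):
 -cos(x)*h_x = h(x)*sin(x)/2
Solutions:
 h(x) = C1*sqrt(cos(x))


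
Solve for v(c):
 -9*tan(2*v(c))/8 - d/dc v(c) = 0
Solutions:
 v(c) = -asin(C1*exp(-9*c/4))/2 + pi/2
 v(c) = asin(C1*exp(-9*c/4))/2


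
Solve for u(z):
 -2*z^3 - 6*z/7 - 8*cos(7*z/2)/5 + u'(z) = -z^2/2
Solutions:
 u(z) = C1 + z^4/2 - z^3/6 + 3*z^2/7 + 16*sin(7*z/2)/35


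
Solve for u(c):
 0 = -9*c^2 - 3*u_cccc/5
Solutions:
 u(c) = C1 + C2*c + C3*c^2 + C4*c^3 - c^6/24


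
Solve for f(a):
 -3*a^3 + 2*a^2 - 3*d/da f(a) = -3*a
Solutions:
 f(a) = C1 - a^4/4 + 2*a^3/9 + a^2/2


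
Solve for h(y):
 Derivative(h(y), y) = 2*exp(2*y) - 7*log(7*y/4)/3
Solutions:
 h(y) = C1 - 7*y*log(y)/3 + y*(-3*log(7) + 2*log(14)/3 + 7/3 + 4*log(2)) + exp(2*y)


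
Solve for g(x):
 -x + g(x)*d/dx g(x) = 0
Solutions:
 g(x) = -sqrt(C1 + x^2)
 g(x) = sqrt(C1 + x^2)


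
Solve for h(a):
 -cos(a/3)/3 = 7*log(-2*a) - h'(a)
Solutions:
 h(a) = C1 + 7*a*log(-a) - 7*a + 7*a*log(2) + sin(a/3)


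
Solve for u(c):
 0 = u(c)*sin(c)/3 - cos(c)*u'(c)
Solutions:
 u(c) = C1/cos(c)^(1/3)


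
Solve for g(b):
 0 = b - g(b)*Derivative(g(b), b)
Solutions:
 g(b) = -sqrt(C1 + b^2)
 g(b) = sqrt(C1 + b^2)


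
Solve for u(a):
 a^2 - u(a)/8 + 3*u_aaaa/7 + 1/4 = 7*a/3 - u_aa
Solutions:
 u(a) = C1*exp(-sqrt(3)*a*sqrt(-14 + sqrt(238))/6) + C2*exp(sqrt(3)*a*sqrt(-14 + sqrt(238))/6) + C3*sin(sqrt(3)*a*sqrt(14 + sqrt(238))/6) + C4*cos(sqrt(3)*a*sqrt(14 + sqrt(238))/6) + 8*a^2 - 56*a/3 + 130


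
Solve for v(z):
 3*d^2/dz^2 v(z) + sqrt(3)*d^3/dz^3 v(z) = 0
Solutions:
 v(z) = C1 + C2*z + C3*exp(-sqrt(3)*z)


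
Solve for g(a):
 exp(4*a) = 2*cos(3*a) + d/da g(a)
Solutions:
 g(a) = C1 + exp(4*a)/4 - 2*sin(3*a)/3


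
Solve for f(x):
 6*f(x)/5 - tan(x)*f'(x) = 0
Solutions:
 f(x) = C1*sin(x)^(6/5)


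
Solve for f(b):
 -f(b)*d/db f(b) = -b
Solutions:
 f(b) = -sqrt(C1 + b^2)
 f(b) = sqrt(C1 + b^2)


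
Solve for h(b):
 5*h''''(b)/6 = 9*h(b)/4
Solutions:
 h(b) = C1*exp(-30^(3/4)*b/10) + C2*exp(30^(3/4)*b/10) + C3*sin(30^(3/4)*b/10) + C4*cos(30^(3/4)*b/10)


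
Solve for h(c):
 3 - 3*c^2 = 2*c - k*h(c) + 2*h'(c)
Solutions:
 h(c) = C1*exp(c*k/2) + 3*c^2/k + 2*c/k + 12*c/k^2 - 3/k + 4/k^2 + 24/k^3


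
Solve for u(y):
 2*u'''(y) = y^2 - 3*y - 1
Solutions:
 u(y) = C1 + C2*y + C3*y^2 + y^5/120 - y^4/16 - y^3/12


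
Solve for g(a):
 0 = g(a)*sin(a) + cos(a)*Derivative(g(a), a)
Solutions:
 g(a) = C1*cos(a)


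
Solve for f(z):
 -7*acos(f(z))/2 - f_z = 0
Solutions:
 Integral(1/acos(_y), (_y, f(z))) = C1 - 7*z/2


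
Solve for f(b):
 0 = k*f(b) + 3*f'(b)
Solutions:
 f(b) = C1*exp(-b*k/3)


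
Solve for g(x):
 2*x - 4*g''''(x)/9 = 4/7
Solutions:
 g(x) = C1 + C2*x + C3*x^2 + C4*x^3 + 3*x^5/80 - 3*x^4/56


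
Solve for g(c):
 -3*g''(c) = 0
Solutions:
 g(c) = C1 + C2*c


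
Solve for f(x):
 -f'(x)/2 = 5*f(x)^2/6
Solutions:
 f(x) = 3/(C1 + 5*x)


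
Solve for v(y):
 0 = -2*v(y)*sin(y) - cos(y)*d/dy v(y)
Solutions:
 v(y) = C1*cos(y)^2


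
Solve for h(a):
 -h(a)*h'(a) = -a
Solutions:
 h(a) = -sqrt(C1 + a^2)
 h(a) = sqrt(C1 + a^2)


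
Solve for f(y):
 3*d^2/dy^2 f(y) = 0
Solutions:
 f(y) = C1 + C2*y


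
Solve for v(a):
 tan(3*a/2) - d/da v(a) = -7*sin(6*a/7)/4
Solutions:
 v(a) = C1 - 2*log(cos(3*a/2))/3 - 49*cos(6*a/7)/24


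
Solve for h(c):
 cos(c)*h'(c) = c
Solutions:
 h(c) = C1 + Integral(c/cos(c), c)


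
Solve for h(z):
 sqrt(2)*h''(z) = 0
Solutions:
 h(z) = C1 + C2*z


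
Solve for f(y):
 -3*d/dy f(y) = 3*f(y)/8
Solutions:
 f(y) = C1*exp(-y/8)


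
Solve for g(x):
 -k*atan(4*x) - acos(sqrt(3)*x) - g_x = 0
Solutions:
 g(x) = C1 - k*(x*atan(4*x) - log(16*x^2 + 1)/8) - x*acos(sqrt(3)*x) + sqrt(3)*sqrt(1 - 3*x^2)/3


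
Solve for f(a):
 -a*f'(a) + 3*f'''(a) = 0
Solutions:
 f(a) = C1 + Integral(C2*airyai(3^(2/3)*a/3) + C3*airybi(3^(2/3)*a/3), a)


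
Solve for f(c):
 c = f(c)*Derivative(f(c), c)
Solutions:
 f(c) = -sqrt(C1 + c^2)
 f(c) = sqrt(C1 + c^2)


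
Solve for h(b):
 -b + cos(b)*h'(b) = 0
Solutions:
 h(b) = C1 + Integral(b/cos(b), b)


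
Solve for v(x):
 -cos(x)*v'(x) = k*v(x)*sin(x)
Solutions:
 v(x) = C1*exp(k*log(cos(x)))


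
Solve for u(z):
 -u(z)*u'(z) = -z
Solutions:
 u(z) = -sqrt(C1 + z^2)
 u(z) = sqrt(C1 + z^2)


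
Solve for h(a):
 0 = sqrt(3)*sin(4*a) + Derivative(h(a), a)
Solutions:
 h(a) = C1 + sqrt(3)*cos(4*a)/4


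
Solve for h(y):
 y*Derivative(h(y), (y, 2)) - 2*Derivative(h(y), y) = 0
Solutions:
 h(y) = C1 + C2*y^3


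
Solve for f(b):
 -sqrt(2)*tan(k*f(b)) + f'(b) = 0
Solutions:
 f(b) = Piecewise((-asin(exp(C1*k + sqrt(2)*b*k))/k + pi/k, Ne(k, 0)), (nan, True))
 f(b) = Piecewise((asin(exp(C1*k + sqrt(2)*b*k))/k, Ne(k, 0)), (nan, True))


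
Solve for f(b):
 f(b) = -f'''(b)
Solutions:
 f(b) = C3*exp(-b) + (C1*sin(sqrt(3)*b/2) + C2*cos(sqrt(3)*b/2))*exp(b/2)


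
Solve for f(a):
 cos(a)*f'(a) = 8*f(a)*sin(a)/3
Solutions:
 f(a) = C1/cos(a)^(8/3)


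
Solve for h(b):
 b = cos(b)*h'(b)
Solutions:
 h(b) = C1 + Integral(b/cos(b), b)


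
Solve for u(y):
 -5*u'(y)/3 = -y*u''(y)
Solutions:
 u(y) = C1 + C2*y^(8/3)


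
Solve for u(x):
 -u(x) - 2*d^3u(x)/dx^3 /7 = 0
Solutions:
 u(x) = C3*exp(-2^(2/3)*7^(1/3)*x/2) + (C1*sin(2^(2/3)*sqrt(3)*7^(1/3)*x/4) + C2*cos(2^(2/3)*sqrt(3)*7^(1/3)*x/4))*exp(2^(2/3)*7^(1/3)*x/4)
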